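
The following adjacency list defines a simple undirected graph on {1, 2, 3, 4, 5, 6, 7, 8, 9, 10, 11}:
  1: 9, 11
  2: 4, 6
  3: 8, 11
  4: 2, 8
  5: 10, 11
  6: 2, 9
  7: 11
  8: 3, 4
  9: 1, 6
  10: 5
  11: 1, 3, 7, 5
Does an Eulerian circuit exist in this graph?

No

Degrees: 1:2, 2:2, 3:2, 4:2, 5:2, 6:2, 7:1, 8:2, 9:2, 10:1, 11:4
7, 10 have odd degree; an Eulerian circuit needs every degree to be even, so none exists.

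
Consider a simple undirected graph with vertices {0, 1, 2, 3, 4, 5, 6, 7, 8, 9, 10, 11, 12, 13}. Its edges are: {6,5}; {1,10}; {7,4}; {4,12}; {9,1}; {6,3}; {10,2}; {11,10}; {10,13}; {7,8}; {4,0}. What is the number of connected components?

Component: {3, 5, 6}
Component: {0, 4, 7, 8, 12}
Component: {1, 2, 9, 10, 11, 13}

3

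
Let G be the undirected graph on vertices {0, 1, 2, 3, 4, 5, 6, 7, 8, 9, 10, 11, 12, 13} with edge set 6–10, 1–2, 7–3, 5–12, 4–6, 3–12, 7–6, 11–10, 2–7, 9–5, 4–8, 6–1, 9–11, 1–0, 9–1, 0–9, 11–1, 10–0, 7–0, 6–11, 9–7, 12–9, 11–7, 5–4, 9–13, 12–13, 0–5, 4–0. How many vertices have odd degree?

Degrees: 0:6, 1:5, 2:2, 3:2, 4:4, 5:4, 6:5, 7:6, 8:1, 9:7, 10:3, 11:5, 12:4, 13:2
Odd-degree vertices: 1, 6, 8, 9, 10, 11.

6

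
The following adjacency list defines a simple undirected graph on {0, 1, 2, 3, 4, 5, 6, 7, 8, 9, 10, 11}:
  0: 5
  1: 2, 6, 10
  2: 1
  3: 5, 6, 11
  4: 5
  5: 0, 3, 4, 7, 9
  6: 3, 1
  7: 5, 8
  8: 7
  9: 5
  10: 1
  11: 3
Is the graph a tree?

|V| = 12, |E| = 11.
It is connected with exactly 11 edges, hence acyclic — it is a tree.

Yes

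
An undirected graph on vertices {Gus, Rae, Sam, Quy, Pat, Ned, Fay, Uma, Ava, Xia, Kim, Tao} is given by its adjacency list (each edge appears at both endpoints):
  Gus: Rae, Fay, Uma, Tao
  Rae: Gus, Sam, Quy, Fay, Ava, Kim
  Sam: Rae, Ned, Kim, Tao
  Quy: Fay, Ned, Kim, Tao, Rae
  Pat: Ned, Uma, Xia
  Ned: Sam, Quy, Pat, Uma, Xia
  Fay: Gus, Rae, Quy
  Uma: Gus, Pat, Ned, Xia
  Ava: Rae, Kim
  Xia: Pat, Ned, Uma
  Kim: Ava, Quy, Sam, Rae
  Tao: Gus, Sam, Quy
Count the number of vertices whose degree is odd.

Degrees: Gus:4, Rae:6, Sam:4, Quy:5, Pat:3, Ned:5, Fay:3, Uma:4, Ava:2, Xia:3, Kim:4, Tao:3
Odd-degree vertices: Quy, Pat, Ned, Fay, Xia, Tao.

6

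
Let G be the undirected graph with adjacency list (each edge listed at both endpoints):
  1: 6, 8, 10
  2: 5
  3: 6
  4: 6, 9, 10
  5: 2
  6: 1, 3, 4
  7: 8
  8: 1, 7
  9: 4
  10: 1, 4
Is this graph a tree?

No

The graph has 10 vertices and 9 edges.
It is not connected, so it is not a tree.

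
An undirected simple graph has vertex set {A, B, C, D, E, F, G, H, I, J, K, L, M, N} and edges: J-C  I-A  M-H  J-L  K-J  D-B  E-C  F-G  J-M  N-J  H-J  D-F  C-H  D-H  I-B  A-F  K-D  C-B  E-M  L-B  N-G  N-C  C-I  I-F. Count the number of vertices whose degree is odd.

Degrees: A:2, B:4, C:6, D:4, E:2, F:4, G:2, H:4, I:4, J:6, K:2, L:2, M:3, N:3
Odd-degree vertices: M, N.

2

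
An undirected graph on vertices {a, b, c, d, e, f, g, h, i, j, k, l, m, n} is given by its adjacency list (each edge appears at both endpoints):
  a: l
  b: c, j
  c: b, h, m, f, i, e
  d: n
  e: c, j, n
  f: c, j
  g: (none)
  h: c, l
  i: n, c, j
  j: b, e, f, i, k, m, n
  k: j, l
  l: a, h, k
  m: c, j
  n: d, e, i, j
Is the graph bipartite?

The cycle i-j-n-i has length 3, which is odd, so the graph is not bipartite.

No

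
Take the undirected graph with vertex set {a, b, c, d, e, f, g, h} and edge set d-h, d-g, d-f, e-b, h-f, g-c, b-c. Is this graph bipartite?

The cycle d-f-h-d has length 3, which is odd, so the graph is not bipartite.

No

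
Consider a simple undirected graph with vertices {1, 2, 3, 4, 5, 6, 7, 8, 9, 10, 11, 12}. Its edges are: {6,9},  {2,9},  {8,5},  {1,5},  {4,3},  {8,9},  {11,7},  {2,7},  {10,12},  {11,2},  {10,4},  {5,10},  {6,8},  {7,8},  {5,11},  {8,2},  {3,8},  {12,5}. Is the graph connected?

Yes

Starting from 1 and exploring outward reaches every vertex (1, 5, 8, 12, 11, 10, 7, 9, 3, 6, 2, 4); the graph is connected.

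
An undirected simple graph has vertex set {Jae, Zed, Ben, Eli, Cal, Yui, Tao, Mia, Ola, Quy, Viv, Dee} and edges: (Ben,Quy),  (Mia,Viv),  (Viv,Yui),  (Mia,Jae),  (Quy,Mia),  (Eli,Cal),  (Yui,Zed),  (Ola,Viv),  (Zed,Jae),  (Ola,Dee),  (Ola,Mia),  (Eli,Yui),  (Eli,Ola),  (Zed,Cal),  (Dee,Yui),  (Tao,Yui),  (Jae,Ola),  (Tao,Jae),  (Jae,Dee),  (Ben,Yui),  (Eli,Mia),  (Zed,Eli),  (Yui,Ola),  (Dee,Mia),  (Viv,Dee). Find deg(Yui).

Neighbors of Yui: Zed, Ben, Eli, Tao, Ola, Viv, Dee.

7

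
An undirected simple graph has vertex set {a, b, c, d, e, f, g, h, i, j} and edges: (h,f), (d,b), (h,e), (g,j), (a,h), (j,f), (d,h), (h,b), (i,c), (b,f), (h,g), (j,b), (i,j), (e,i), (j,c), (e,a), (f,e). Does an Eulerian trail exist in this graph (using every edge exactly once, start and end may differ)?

Degrees: a:2, b:4, c:2, d:2, e:4, f:4, g:2, h:6, i:3, j:5
Odd-degree vertices: i, j (2 total).
The non-isolated vertices are connected and exactly 2 have odd degree, so an Eulerian trail exists (from i to j).

Yes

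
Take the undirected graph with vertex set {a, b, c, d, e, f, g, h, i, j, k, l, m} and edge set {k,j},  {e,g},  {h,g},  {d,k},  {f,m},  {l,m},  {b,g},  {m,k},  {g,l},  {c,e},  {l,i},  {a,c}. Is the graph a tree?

|V| = 13, |E| = 12.
It is connected with exactly 12 edges, hence acyclic — it is a tree.

Yes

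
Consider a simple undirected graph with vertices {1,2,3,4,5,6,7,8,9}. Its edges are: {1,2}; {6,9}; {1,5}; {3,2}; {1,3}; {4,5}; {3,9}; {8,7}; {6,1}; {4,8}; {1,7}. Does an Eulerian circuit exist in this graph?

No

Degrees: 1:5, 2:2, 3:3, 4:2, 5:2, 6:2, 7:2, 8:2, 9:2
Vertices with odd degree: 1, 3. An Eulerian circuit requires all degrees even.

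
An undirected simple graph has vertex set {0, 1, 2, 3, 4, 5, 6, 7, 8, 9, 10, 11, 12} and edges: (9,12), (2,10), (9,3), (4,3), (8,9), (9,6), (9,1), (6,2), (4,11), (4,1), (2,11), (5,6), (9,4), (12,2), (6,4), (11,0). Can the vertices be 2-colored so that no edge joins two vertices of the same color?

No

The cycle 1-4-9-1 has length 3, which is odd, so the graph is not bipartite.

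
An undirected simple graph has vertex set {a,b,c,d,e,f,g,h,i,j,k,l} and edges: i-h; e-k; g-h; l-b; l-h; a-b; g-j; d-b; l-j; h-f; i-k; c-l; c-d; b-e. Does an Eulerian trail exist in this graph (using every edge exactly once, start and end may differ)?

Yes

Degrees: a:1, b:4, c:2, d:2, e:2, f:1, g:2, h:4, i:2, j:2, k:2, l:4
Odd-degree vertices: a, f (2 total).
The non-isolated vertices are connected and exactly 2 have odd degree, so an Eulerian trail exists (from a to f).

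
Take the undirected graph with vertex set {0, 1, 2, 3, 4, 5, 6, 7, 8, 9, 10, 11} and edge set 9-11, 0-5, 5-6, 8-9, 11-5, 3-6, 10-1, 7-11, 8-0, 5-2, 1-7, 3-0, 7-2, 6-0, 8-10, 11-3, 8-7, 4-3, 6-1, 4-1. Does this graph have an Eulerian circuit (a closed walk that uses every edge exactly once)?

Degrees: 0:4, 1:4, 2:2, 3:4, 4:2, 5:4, 6:4, 7:4, 8:4, 9:2, 10:2, 11:4
Every vertex has even degree and the edges form a single connected piece, so an Eulerian circuit exists.

Yes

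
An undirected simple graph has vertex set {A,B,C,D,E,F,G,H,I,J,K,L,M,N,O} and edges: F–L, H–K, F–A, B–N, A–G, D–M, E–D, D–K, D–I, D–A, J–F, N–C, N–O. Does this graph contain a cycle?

The graph has 15 vertices, 13 edges, and 2 connected components.
Since 13 = 15 - 2, the graph is a forest and contains no cycle.

No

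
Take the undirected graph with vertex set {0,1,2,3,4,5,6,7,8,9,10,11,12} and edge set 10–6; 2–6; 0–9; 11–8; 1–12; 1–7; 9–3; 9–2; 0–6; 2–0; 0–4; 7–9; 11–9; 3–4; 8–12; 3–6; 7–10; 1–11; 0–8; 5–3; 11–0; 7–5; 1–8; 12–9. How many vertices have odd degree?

2

Degrees: 0:6, 1:4, 2:3, 3:4, 4:2, 5:2, 6:4, 7:4, 8:4, 9:6, 10:2, 11:4, 12:3
Odd-degree vertices: 2, 12.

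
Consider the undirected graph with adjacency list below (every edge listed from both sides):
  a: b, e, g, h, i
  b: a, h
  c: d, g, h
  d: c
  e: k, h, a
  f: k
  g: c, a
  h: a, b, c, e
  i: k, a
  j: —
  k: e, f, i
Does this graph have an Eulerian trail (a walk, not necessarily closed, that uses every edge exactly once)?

No

Degrees: a:5, b:2, c:3, d:1, e:3, f:1, g:2, h:4, i:2, j:0, k:3
Odd-degree vertices: a, c, d, e, f, k (6 total).
An Eulerian trail requires 0 or 2 odd-degree vertices; here there are 6.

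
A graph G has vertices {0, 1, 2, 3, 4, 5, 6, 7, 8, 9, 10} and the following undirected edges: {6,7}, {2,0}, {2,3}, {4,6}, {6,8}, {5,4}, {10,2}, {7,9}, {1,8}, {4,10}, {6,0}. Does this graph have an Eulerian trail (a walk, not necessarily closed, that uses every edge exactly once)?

No

Degrees: 0:2, 1:1, 2:3, 3:1, 4:3, 5:1, 6:4, 7:2, 8:2, 9:1, 10:2
Odd-degree vertices: 1, 2, 3, 4, 5, 9 (6 total).
With 6 odd-degree vertices (more than two), no single trail can use every edge.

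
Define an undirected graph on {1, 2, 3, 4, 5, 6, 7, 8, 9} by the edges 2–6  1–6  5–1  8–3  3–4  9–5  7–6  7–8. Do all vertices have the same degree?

Degrees: 1:2, 2:1, 3:2, 4:1, 5:2, 6:3, 7:2, 8:2, 9:1
Vertex 2 has degree 1 while 6 has degree 3, so the graph is not regular.

No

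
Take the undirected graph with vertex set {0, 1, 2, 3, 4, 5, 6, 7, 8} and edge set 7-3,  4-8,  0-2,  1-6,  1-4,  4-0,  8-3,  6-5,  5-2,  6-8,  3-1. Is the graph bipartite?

Color {2, 3, 4, 6} black and {0, 1, 5, 7, 8} white. No edge joins two same-colored vertices, so the graph is bipartite.

Yes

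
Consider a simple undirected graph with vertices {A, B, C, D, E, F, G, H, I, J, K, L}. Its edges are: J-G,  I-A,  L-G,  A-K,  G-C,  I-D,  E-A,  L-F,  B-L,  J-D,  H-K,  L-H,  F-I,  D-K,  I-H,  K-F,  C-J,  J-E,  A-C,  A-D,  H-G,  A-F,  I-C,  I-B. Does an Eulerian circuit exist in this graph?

Yes

Degrees: A:6, B:2, C:4, D:4, E:2, F:4, G:4, H:4, I:6, J:4, K:4, L:4
Every vertex has even degree and the edges form a single connected piece, so an Eulerian circuit exists.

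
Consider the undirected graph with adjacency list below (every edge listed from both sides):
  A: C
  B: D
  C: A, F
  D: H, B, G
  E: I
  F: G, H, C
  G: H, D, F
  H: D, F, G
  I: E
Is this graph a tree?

No

The graph has 9 vertices and 9 edges.
It splits into 2 components, so it cannot be a tree.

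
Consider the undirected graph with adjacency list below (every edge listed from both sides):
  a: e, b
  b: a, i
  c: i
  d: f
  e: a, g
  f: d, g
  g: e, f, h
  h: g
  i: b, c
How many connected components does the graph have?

Component: {a, b, c, d, e, f, g, h, i}

1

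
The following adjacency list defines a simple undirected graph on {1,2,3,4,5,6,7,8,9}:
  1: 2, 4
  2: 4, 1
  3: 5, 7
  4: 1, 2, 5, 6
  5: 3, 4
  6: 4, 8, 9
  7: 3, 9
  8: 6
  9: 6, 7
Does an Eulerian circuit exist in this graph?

Degrees: 1:2, 2:2, 3:2, 4:4, 5:2, 6:3, 7:2, 8:1, 9:2
6, 8 have odd degree; an Eulerian circuit needs every degree to be even, so none exists.

No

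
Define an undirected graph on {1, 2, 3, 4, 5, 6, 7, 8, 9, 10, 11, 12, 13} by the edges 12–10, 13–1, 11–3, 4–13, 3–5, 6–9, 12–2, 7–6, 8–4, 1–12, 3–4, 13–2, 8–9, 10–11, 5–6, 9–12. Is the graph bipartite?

No

The cycle 3-11-10-12-9-8-4-3 has length 7, which is odd, so the graph is not bipartite.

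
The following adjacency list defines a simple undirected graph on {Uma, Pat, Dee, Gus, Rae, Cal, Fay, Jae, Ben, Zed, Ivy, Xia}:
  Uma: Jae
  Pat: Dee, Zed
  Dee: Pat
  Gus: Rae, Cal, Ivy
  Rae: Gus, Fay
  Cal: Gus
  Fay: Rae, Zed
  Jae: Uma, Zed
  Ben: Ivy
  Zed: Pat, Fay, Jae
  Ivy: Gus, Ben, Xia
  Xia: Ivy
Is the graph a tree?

Yes

The graph has 12 vertices and 11 edges.
It is connected with exactly 11 edges, hence acyclic — it is a tree.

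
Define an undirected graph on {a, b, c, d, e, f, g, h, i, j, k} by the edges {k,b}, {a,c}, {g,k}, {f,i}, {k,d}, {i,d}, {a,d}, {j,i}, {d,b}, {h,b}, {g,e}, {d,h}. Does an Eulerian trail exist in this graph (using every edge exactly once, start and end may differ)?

No

Degrees: a:2, b:3, c:1, d:5, e:1, f:1, g:2, h:2, i:3, j:1, k:3
Odd-degree vertices: b, c, d, e, f, i, j, k (8 total).
An Eulerian trail requires 0 or 2 odd-degree vertices; here there are 8.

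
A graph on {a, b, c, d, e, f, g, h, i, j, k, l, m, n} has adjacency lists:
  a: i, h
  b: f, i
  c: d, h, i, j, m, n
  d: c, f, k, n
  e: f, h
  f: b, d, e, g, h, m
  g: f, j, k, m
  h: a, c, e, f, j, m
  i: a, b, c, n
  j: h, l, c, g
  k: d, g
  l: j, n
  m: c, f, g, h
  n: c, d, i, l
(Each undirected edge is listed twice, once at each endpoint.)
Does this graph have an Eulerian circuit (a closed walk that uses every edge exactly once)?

Degrees: a:2, b:2, c:6, d:4, e:2, f:6, g:4, h:6, i:4, j:4, k:2, l:2, m:4, n:4
All degrees are even and the non-isolated vertices are connected — an Eulerian circuit exists.

Yes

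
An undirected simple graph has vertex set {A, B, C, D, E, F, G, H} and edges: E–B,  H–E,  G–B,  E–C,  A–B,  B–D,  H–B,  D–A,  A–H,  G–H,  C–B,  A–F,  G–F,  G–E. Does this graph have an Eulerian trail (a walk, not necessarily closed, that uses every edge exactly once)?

Degrees: A:4, B:6, C:2, D:2, E:4, F:2, G:4, H:4
Odd-degree vertices: none (0 total).
The non-isolated vertices are connected and exactly 0 have odd degree, so an Eulerian trail exists.

Yes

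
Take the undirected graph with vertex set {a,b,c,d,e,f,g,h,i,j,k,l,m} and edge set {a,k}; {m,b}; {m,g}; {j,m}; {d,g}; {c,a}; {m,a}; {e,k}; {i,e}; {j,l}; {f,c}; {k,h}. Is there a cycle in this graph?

The graph has 13 vertices, 12 edges, and 1 connected component.
A forest on 13 vertices with 1 component has exactly 12 edges, which matches — so no cycle.

No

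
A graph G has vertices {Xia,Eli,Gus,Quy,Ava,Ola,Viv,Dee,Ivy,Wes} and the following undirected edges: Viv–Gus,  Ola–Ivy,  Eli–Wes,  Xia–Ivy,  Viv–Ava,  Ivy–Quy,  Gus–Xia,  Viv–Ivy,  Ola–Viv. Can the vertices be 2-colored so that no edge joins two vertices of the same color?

The cycle Viv-Ola-Ivy-Viv has length 3, which is odd, so the graph is not bipartite.

No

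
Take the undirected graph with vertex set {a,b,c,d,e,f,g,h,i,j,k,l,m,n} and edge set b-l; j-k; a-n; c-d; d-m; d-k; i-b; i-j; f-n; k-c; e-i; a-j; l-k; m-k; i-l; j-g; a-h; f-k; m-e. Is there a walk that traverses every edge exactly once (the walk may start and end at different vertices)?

Degrees: a:3, b:2, c:2, d:3, e:2, f:2, g:1, h:1, i:4, j:4, k:6, l:3, m:3, n:2
Odd-degree vertices: a, d, g, h, l, m (6 total).
An Eulerian trail requires 0 or 2 odd-degree vertices; here there are 6.

No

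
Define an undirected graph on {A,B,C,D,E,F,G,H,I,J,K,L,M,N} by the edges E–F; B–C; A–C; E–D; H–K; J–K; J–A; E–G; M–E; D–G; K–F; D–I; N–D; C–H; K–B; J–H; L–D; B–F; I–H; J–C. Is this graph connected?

A breadth-first search from A visits A, C, J, B, H, K, F, I, E, D, G, M, N, L — all 14 vertices — so the graph is connected.

Yes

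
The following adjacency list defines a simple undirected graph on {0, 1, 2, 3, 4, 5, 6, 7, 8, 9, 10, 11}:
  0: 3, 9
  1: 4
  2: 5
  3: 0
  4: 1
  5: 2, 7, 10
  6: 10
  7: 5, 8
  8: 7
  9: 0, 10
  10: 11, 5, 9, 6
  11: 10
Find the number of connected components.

2

Component: {1, 4}
Component: {0, 2, 3, 5, 6, 7, 8, 9, 10, 11}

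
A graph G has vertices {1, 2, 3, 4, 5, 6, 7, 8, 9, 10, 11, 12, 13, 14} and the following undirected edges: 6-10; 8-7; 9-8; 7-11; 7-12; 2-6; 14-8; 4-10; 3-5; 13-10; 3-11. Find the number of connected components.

Component: {1}
Component: {2, 4, 6, 10, 13}
Component: {3, 5, 7, 8, 9, 11, 12, 14}

3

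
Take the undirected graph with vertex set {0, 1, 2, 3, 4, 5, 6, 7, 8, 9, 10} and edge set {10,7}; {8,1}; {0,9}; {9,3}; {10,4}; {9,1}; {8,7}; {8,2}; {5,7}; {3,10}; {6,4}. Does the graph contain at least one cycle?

Yes

The graph has 11 vertices, 11 edges, and 1 connected component.
One cycle is 9-1-8-7-10-3-9.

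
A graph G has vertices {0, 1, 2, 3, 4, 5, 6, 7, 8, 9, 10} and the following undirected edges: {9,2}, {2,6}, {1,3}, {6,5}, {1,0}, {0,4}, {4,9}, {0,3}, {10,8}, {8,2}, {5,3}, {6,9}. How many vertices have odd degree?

6

Degrees: 0:3, 1:2, 2:3, 3:3, 4:2, 5:2, 6:3, 7:0, 8:2, 9:3, 10:1
Odd-degree vertices: 0, 2, 3, 6, 9, 10.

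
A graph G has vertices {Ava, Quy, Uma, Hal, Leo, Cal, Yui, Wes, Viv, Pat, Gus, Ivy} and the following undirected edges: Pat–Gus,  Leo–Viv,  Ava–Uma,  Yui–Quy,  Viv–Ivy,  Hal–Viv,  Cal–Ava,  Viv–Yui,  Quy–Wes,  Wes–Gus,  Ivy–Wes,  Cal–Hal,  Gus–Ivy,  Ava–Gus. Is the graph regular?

No

Degrees: Ava:3, Quy:2, Uma:1, Hal:2, Leo:1, Cal:2, Yui:2, Wes:3, Viv:4, Pat:1, Gus:4, Ivy:3
Degrees are not all equal (e.g. deg(Uma)=1 but deg(Viv)=4); not regular.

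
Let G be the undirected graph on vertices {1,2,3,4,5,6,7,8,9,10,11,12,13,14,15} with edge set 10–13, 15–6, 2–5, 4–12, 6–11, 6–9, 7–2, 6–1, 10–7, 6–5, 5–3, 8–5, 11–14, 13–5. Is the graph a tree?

The graph has 15 vertices and 14 edges.
It is not connected, so it is not a tree.

No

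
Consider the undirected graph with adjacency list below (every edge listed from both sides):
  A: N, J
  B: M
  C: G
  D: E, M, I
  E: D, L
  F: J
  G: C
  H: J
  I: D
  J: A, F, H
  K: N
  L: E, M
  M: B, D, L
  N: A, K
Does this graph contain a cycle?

The graph has 14 vertices, 12 edges, and 3 connected components.
One cycle is M-D-E-L-M.

Yes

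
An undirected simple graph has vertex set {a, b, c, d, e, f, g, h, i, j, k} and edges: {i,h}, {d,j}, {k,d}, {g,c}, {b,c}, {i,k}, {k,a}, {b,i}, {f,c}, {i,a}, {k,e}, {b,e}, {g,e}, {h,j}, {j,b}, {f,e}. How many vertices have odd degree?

Degrees: a:2, b:4, c:3, d:2, e:4, f:2, g:2, h:2, i:4, j:3, k:4
Odd-degree vertices: c, j.

2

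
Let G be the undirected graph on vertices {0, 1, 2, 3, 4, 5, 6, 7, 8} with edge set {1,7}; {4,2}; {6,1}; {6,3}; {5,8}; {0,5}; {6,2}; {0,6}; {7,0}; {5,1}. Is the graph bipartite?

Yes

Color {4, 5, 6, 7} black and {0, 1, 2, 3, 8} white. No edge joins two same-colored vertices, so the graph is bipartite.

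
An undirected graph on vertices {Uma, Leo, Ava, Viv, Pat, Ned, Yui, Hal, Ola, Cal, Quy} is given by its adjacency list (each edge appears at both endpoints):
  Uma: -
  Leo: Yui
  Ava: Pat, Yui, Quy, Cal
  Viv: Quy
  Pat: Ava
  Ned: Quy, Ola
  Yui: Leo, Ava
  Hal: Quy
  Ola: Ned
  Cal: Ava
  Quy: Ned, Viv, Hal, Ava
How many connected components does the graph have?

2

Component: {Uma}
Component: {Leo, Ava, Viv, Pat, Ned, Yui, Hal, Ola, Cal, Quy}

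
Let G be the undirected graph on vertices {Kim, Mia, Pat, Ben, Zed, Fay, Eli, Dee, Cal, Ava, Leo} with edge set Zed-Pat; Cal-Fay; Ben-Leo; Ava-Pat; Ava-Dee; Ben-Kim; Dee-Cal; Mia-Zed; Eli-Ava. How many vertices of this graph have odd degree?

6

Degrees: Kim:1, Mia:1, Pat:2, Ben:2, Zed:2, Fay:1, Eli:1, Dee:2, Cal:2, Ava:3, Leo:1
Odd-degree vertices: Kim, Mia, Fay, Eli, Ava, Leo.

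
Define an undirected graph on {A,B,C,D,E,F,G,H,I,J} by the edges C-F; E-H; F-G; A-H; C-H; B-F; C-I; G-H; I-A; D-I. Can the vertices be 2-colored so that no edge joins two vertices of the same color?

Yes

A valid 2-coloring puts {F, H, I, J} on one side and {A, B, C, D, E, G} on the other; every edge crosses between the two sides.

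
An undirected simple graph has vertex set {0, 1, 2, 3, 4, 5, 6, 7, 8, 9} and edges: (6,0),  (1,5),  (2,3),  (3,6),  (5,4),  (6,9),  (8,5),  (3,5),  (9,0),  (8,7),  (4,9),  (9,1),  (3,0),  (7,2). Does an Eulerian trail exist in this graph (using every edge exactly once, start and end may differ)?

Degrees: 0:3, 1:2, 2:2, 3:4, 4:2, 5:4, 6:3, 7:2, 8:2, 9:4
Odd-degree vertices: 0, 6 (2 total).
The non-isolated vertices are connected and exactly 2 have odd degree, so an Eulerian trail exists (from 0 to 6).

Yes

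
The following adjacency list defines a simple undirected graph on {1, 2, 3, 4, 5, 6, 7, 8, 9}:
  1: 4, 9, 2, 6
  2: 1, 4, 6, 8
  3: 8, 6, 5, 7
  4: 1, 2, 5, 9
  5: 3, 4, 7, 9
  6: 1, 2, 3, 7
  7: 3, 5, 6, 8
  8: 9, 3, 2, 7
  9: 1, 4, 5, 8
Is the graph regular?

Degrees: 1:4, 2:4, 3:4, 4:4, 5:4, 6:4, 7:4, 8:4, 9:4
All degrees equal 4; the graph is regular.

Yes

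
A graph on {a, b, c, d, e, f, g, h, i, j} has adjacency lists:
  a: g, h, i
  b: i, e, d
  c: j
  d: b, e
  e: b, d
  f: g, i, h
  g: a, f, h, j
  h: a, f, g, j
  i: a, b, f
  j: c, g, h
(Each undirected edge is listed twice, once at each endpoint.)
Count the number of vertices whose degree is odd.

Degrees: a:3, b:3, c:1, d:2, e:2, f:3, g:4, h:4, i:3, j:3
Odd-degree vertices: a, b, c, f, i, j.

6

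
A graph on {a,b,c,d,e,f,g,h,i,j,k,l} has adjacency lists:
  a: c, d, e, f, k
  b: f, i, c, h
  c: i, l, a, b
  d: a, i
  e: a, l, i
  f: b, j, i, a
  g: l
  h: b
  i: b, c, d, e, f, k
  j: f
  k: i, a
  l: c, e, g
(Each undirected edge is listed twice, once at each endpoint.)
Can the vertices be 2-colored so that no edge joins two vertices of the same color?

The cycle i-b-f-i has length 3, which is odd, so the graph is not bipartite.

No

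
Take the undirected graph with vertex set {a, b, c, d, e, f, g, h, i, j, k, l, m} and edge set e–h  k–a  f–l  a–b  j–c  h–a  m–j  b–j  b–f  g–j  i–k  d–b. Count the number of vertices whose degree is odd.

Degrees: a:3, b:4, c:1, d:1, e:1, f:2, g:1, h:2, i:1, j:4, k:2, l:1, m:1
Odd-degree vertices: a, c, d, e, g, i, l, m.

8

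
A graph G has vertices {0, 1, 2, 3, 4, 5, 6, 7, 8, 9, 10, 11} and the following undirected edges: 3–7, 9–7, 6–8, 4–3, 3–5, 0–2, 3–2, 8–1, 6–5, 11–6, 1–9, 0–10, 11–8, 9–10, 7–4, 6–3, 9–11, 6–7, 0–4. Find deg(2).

Neighbors of 2: 0, 3.

2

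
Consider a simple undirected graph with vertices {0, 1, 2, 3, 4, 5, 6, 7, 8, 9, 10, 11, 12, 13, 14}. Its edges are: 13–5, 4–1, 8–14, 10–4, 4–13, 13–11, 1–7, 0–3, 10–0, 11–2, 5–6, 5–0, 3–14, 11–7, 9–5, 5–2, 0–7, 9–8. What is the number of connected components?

Component: {12}
Component: {0, 1, 2, 3, 4, 5, 6, 7, 8, 9, 10, 11, 13, 14}

2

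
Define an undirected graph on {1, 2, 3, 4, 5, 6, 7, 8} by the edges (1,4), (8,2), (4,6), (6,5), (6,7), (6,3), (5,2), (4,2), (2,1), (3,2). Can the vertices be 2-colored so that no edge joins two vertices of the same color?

No

4-1-2-4 is an odd cycle (length 3), and a bipartite graph can contain only even cycles.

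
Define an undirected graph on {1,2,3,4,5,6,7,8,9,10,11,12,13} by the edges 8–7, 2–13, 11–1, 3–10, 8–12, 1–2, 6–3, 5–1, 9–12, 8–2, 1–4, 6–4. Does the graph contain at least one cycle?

No

The graph has 13 vertices, 12 edges, and 1 connected component.
A forest on 13 vertices with 1 component has exactly 12 edges, which matches — so no cycle.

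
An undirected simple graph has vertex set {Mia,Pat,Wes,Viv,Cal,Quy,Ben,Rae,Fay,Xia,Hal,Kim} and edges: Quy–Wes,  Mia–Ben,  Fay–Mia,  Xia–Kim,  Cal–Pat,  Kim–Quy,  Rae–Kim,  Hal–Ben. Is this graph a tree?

|V| = 12, |E| = 8.
It splits into 4 components, so it cannot be a tree.

No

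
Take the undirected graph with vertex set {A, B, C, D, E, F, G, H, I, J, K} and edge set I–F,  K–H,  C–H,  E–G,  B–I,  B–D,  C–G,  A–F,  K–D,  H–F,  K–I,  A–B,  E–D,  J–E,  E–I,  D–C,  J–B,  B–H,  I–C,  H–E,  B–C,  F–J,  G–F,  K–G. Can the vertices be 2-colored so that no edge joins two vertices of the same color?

No

The cycle I-B-C-I has length 3, which is odd, so the graph is not bipartite.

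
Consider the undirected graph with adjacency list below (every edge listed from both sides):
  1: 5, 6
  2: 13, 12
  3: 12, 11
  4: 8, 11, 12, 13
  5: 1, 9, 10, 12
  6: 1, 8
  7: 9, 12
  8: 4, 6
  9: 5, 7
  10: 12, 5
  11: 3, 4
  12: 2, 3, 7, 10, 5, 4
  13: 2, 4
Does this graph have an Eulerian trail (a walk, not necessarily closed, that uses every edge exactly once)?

Degrees: 1:2, 2:2, 3:2, 4:4, 5:4, 6:2, 7:2, 8:2, 9:2, 10:2, 11:2, 12:6, 13:2
Odd-degree vertices: none (0 total).
With 0 odd-degree vertices and all edges in one connected piece, an Eulerian trail exists.

Yes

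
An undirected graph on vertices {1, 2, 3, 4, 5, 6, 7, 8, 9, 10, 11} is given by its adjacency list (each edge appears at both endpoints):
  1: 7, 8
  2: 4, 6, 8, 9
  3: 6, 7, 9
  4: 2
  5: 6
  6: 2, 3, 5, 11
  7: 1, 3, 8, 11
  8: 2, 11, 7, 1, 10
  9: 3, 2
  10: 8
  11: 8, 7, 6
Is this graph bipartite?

No

7-8-11-7 is an odd cycle (length 3), and a bipartite graph can contain only even cycles.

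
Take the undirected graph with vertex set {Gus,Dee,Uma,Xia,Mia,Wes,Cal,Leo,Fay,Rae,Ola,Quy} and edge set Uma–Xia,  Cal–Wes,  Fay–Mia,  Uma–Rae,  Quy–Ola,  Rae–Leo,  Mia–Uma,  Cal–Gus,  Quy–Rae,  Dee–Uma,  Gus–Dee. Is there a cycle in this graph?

|V| = 12, |E| = 11, number of components = 1.
Since 11 = 12 - 1, the graph is a forest and contains no cycle.

No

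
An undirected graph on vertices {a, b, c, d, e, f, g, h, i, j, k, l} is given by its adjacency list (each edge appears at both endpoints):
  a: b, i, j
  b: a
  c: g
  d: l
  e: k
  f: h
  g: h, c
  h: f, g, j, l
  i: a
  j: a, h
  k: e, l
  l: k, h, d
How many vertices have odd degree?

Degrees: a:3, b:1, c:1, d:1, e:1, f:1, g:2, h:4, i:1, j:2, k:2, l:3
Odd-degree vertices: a, b, c, d, e, f, i, l.

8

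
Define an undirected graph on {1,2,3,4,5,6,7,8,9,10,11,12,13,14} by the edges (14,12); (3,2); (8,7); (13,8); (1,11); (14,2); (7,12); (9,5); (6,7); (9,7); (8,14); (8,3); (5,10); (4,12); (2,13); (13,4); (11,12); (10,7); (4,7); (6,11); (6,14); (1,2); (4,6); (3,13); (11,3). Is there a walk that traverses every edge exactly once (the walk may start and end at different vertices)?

Degrees: 1:2, 2:4, 3:4, 4:4, 5:2, 6:4, 7:6, 8:4, 9:2, 10:2, 11:4, 12:4, 13:4, 14:4
Odd-degree vertices: none (0 total).
The non-isolated vertices are connected and exactly 0 have odd degree, so an Eulerian trail exists.

Yes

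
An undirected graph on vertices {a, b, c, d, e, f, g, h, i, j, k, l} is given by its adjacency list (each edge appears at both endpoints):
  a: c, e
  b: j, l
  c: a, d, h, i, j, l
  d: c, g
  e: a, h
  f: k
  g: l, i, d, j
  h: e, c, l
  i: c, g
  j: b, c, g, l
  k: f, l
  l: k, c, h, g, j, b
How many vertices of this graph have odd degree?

2

Degrees: a:2, b:2, c:6, d:2, e:2, f:1, g:4, h:3, i:2, j:4, k:2, l:6
Odd-degree vertices: f, h.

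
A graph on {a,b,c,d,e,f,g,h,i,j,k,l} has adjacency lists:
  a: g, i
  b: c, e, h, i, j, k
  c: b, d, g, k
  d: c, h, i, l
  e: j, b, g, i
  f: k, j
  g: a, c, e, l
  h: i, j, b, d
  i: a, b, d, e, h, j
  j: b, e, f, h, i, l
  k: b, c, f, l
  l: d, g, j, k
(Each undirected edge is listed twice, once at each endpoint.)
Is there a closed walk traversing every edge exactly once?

Degrees: a:2, b:6, c:4, d:4, e:4, f:2, g:4, h:4, i:6, j:6, k:4, l:4
All degrees are even and the non-isolated vertices are connected — an Eulerian circuit exists.

Yes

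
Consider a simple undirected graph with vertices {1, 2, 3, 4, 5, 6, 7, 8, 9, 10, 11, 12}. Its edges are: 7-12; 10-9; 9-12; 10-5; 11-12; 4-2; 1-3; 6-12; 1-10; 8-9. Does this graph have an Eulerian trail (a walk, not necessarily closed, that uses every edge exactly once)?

Degrees: 1:2, 2:1, 3:1, 4:1, 5:1, 6:1, 7:1, 8:1, 9:3, 10:3, 11:1, 12:4
Odd-degree vertices: 2, 3, 4, 5, 6, 7, 8, 9, 10, 11 (10 total).
An Eulerian trail requires 0 or 2 odd-degree vertices; here there are 10.

No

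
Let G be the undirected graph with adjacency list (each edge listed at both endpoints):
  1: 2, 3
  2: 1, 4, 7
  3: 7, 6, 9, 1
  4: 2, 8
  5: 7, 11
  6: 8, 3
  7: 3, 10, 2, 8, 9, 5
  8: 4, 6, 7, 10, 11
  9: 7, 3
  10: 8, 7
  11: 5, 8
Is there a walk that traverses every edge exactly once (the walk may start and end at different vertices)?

Degrees: 1:2, 2:3, 3:4, 4:2, 5:2, 6:2, 7:6, 8:5, 9:2, 10:2, 11:2
Odd-degree vertices: 2, 8 (2 total).
With 2 odd-degree vertices and all edges in one connected piece, an Eulerian trail exists (from 2 to 8).

Yes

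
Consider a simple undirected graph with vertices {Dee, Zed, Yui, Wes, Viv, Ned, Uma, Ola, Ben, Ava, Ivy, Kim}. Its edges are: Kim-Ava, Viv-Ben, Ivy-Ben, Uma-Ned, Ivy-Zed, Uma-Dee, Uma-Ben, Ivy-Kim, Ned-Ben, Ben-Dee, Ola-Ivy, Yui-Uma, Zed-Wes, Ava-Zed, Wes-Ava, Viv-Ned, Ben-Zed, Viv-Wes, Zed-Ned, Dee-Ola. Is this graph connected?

Yes

A breadth-first search from Dee visits Dee, Ben, Ola, Uma, Ivy, Viv, Ned, Zed, Yui, Kim, Wes, Ava — all 12 vertices — so the graph is connected.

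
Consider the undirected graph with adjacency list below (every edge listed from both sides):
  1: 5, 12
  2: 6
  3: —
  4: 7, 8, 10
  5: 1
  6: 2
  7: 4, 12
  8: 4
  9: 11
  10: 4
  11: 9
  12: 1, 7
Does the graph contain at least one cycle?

The graph has 12 vertices, 8 edges, and 4 connected components.
Since 8 = 12 - 4, the graph is a forest and contains no cycle.

No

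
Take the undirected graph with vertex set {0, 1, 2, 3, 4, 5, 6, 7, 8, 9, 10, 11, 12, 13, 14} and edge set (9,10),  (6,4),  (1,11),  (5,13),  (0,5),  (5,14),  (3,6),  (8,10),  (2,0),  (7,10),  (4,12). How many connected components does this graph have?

Component: {1, 11}
Component: {3, 4, 6, 12}
Component: {7, 8, 9, 10}
Component: {0, 2, 5, 13, 14}

4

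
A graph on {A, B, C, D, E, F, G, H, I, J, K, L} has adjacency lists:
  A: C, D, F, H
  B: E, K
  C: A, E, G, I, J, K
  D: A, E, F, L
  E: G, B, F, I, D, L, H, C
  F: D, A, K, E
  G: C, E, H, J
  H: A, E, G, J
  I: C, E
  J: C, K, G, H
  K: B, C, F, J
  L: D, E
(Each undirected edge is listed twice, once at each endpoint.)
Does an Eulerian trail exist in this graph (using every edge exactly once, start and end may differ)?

Degrees: A:4, B:2, C:6, D:4, E:8, F:4, G:4, H:4, I:2, J:4, K:4, L:2
Odd-degree vertices: none (0 total).
With 0 odd-degree vertices and all edges in one connected piece, an Eulerian trail exists.

Yes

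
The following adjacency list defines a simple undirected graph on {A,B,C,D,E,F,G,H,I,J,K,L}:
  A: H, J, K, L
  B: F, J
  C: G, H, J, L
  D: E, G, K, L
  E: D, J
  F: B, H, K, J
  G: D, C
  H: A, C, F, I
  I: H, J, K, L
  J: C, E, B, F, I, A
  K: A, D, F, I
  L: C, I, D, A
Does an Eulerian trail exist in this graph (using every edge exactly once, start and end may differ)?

Yes

Degrees: A:4, B:2, C:4, D:4, E:2, F:4, G:2, H:4, I:4, J:6, K:4, L:4
Odd-degree vertices: none (0 total).
With 0 odd-degree vertices and all edges in one connected piece, an Eulerian trail exists.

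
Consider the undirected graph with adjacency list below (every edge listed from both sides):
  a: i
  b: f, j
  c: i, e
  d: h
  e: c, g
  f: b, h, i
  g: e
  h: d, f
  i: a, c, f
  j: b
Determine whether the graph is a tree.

The graph has 10 vertices and 9 edges.
It is connected with exactly 9 edges, hence acyclic — it is a tree.

Yes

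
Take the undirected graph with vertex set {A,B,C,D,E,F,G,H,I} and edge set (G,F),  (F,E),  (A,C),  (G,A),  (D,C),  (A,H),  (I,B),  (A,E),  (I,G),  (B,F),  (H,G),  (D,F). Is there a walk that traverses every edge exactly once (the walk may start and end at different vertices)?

Degrees: A:4, B:2, C:2, D:2, E:2, F:4, G:4, H:2, I:2
Odd-degree vertices: none (0 total).
With 0 odd-degree vertices and all edges in one connected piece, an Eulerian trail exists.

Yes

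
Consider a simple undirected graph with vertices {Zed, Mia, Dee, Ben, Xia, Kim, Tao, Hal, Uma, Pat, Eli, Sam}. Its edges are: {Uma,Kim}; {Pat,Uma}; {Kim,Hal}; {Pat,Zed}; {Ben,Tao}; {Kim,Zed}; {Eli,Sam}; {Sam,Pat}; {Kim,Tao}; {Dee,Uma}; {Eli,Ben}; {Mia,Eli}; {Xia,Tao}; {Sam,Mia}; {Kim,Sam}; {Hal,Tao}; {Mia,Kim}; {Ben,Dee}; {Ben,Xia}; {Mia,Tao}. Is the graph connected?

Starting from Zed and exploring outward reaches every vertex (Zed, Kim, Pat, Mia, Uma, Tao, Hal, Sam, Eli, Dee, Xia, Ben); the graph is connected.

Yes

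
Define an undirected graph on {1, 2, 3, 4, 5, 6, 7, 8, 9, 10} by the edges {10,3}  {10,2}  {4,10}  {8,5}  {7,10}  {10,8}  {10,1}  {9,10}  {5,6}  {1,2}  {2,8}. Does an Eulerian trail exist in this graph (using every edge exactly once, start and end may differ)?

No

Degrees: 1:2, 2:3, 3:1, 4:1, 5:2, 6:1, 7:1, 8:3, 9:1, 10:7
Odd-degree vertices: 2, 3, 4, 6, 7, 8, 9, 10 (8 total).
With 8 odd-degree vertices (more than two), no single trail can use every edge.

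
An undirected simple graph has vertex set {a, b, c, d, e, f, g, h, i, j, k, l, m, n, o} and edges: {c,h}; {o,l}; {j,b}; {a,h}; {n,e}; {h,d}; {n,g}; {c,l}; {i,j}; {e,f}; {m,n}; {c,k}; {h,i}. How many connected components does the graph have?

Component: {e, f, g, m, n}
Component: {a, b, c, d, h, i, j, k, l, o}

2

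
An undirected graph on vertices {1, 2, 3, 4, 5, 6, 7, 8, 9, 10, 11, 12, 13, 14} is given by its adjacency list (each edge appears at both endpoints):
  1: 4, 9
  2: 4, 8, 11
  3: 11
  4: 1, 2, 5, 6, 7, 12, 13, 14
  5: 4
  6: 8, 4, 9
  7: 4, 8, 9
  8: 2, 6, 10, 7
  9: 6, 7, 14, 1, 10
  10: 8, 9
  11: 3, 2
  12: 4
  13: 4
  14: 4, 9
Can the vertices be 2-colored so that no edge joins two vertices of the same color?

Yes

Color {4, 8, 9, 11} black and {1, 2, 3, 5, 6, 7, 10, 12, 13, 14} white. No edge joins two same-colored vertices, so the graph is bipartite.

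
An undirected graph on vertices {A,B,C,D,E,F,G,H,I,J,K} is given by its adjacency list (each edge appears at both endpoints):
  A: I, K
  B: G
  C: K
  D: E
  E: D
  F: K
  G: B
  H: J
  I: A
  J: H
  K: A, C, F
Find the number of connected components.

Component: {B, G}
Component: {D, E}
Component: {H, J}
Component: {A, C, F, I, K}

4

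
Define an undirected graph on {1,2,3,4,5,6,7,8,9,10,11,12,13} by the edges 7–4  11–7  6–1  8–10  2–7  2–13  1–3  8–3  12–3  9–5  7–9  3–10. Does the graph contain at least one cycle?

Yes

The graph has 13 vertices, 12 edges, and 2 connected components.
Since 12 > 13 - 2, a cycle must exist; for instance 3-10-8-3.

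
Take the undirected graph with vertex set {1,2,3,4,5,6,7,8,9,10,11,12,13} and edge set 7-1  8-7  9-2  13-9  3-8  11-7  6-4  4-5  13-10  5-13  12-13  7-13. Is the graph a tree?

The graph has 13 vertices and 12 edges.
Connected and |E| = |V| - 1, which characterizes a tree.

Yes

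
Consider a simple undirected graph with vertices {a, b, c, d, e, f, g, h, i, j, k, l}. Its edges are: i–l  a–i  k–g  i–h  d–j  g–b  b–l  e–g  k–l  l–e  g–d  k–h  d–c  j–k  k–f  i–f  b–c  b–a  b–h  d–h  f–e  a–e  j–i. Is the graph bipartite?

Color {b, d, e, i, k} black and {a, c, f, g, h, j, l} white. No edge joins two same-colored vertices, so the graph is bipartite.

Yes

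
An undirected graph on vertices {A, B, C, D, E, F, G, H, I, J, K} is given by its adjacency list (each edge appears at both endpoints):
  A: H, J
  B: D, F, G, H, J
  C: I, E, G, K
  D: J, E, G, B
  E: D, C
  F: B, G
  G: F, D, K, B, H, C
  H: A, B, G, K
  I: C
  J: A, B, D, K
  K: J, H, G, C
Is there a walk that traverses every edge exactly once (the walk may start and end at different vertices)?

Yes

Degrees: A:2, B:5, C:4, D:4, E:2, F:2, G:6, H:4, I:1, J:4, K:4
Odd-degree vertices: B, I (2 total).
The non-isolated vertices are connected and exactly 2 have odd degree, so an Eulerian trail exists (from B to I).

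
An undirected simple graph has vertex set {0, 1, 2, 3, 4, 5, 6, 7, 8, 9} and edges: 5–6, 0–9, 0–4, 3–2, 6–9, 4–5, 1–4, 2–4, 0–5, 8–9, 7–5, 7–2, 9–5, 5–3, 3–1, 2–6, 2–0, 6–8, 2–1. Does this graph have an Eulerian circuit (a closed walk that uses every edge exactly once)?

Degrees: 0:4, 1:3, 2:6, 3:3, 4:4, 5:6, 6:4, 7:2, 8:2, 9:4
1, 3 have odd degree; an Eulerian circuit needs every degree to be even, so none exists.

No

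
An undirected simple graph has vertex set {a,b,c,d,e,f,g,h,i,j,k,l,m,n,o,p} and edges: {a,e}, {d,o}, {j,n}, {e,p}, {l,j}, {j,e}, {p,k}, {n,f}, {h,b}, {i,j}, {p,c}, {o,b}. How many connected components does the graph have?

4

Component: {g}
Component: {m}
Component: {b, d, h, o}
Component: {a, c, e, f, i, j, k, l, n, p}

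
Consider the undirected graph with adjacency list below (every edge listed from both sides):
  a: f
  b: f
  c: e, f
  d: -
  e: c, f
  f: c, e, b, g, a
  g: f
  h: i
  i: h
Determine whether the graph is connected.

Component: {d}
Component: {h, i}
Component: {a, b, c, e, f, g}
There are 3 separate components, so the graph is not connected.

No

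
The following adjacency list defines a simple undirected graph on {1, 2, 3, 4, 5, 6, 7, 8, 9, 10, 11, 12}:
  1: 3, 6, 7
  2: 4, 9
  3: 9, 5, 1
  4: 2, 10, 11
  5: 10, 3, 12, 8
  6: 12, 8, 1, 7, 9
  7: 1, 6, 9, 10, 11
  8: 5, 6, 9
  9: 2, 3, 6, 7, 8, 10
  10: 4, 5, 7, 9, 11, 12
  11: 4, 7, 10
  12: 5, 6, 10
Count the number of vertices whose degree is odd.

8

Degrees: 1:3, 2:2, 3:3, 4:3, 5:4, 6:5, 7:5, 8:3, 9:6, 10:6, 11:3, 12:3
Odd-degree vertices: 1, 3, 4, 6, 7, 8, 11, 12.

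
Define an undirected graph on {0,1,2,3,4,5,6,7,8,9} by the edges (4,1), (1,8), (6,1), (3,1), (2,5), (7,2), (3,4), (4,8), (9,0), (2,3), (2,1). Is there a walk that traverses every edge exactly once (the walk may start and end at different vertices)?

No

Degrees: 0:1, 1:5, 2:4, 3:3, 4:3, 5:1, 6:1, 7:1, 8:2, 9:1
Odd-degree vertices: 0, 1, 3, 4, 5, 6, 7, 9 (8 total).
An Eulerian trail requires 0 or 2 odd-degree vertices; here there are 8.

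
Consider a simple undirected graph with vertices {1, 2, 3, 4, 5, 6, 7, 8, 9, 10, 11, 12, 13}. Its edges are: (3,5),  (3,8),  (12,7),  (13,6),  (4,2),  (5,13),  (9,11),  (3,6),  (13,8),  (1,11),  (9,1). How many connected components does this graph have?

Component: {10}
Component: {2, 4}
Component: {7, 12}
Component: {1, 9, 11}
Component: {3, 5, 6, 8, 13}

5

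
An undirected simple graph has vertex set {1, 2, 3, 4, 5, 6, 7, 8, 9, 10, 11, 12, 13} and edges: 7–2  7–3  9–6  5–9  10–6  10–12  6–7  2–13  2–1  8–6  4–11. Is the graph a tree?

No

|V| = 13, |E| = 11.
It is not connected, so it is not a tree.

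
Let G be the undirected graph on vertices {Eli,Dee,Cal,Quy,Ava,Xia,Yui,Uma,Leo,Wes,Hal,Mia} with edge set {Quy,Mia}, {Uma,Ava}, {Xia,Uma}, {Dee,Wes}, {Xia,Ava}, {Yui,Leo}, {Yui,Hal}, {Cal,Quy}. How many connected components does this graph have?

5

Component: {Eli}
Component: {Dee, Wes}
Component: {Cal, Quy, Mia}
Component: {Ava, Xia, Uma}
Component: {Yui, Leo, Hal}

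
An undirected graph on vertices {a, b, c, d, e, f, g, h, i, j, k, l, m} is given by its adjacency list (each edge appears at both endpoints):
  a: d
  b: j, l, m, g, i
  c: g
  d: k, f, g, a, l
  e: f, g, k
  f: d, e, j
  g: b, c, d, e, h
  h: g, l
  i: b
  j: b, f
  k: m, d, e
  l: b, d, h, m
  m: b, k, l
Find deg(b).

5

Neighbors of b: g, i, j, l, m.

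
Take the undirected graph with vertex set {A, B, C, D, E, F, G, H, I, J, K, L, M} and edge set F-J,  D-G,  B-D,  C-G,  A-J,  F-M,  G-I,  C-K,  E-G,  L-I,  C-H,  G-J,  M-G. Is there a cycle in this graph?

|V| = 13, |E| = 13, number of components = 1.
Since 13 > 13 - 1, a cycle must exist; for instance J-G-M-F-J.

Yes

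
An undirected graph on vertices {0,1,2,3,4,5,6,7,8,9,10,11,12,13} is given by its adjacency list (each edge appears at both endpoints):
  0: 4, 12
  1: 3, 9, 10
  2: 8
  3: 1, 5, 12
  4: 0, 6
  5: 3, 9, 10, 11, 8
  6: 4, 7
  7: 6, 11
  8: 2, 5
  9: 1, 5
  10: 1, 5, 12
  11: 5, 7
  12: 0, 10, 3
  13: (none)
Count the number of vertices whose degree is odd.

6

Degrees: 0:2, 1:3, 2:1, 3:3, 4:2, 5:5, 6:2, 7:2, 8:2, 9:2, 10:3, 11:2, 12:3, 13:0
Odd-degree vertices: 1, 2, 3, 5, 10, 12.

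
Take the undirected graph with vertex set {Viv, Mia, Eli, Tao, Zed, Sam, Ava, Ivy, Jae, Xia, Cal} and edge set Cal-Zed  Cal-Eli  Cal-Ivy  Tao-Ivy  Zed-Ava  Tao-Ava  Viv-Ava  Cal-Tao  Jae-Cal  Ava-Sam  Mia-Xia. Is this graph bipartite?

The cycle Tao-Ivy-Cal-Tao has length 3, which is odd, so the graph is not bipartite.

No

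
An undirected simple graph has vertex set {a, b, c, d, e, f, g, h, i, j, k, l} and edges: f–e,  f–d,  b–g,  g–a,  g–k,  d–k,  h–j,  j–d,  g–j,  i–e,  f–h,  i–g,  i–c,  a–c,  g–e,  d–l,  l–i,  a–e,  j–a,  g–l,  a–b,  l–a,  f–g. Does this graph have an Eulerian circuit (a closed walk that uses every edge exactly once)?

Yes

Degrees: a:6, b:2, c:2, d:4, e:4, f:4, g:8, h:2, i:4, j:4, k:2, l:4
Every vertex has even degree and the edges form a single connected piece, so an Eulerian circuit exists.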